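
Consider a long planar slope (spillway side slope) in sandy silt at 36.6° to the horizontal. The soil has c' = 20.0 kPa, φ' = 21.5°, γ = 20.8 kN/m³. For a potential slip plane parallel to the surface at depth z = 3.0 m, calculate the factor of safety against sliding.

For an infinite slope with a slip plane parallel to the surface (no pore pressure): FS = [c' + γz cos²β tanφ'] / [γz sinβ cosβ].
γz = 20.8·3.0 = 62.40 kN/m²
Numerator = 20.0 + 62.40·cos²36.6°·tan21.5° = 20.0 + 62.40·0.6445·0.3939 = 35.842 kPa
Denominator = 62.40·sin36.6°·cos36.6° = 62.40·0.5962·0.8028 = 29.868 kPa
FS = 35.842 / 29.868 = 1.200

FS = 1.20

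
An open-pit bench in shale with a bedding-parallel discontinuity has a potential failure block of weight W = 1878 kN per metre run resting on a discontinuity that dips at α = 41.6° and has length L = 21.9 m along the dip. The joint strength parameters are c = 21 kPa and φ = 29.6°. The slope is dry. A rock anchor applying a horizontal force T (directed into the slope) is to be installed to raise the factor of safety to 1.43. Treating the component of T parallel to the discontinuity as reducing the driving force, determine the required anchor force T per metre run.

Resolving forces along and normal to the sliding plane, with the horizontal anchor force T adding T·sinα to the effective normal force and T·cosα acting up the plane against the driving force:
FS = [cL + (W cosα + T sinα) tanφ] / [W sinα − T cosα]
Without the anchor: N' = 1404.4 kN/m, driving T_d = 1246.9 kN/m, resisting R = 21·21.9 + 1404.4·tan29.6° = 1257.7 kN/m, FS = 1.01.
Setting FS = 1.43 and solving for T:
1.43·(1246.9 − T cos41.6°) = 1257.7 + T sin41.6°·tan29.6°
T·(sin41.6°·tan29.6° + 1.43·cos41.6°) = 1.43·1246.9 − 1257.7
T·(0.6639·0.5681 + 1.43·0.7478) = 1783.0 − 1257.7 = 525.3
T·1.4465 = 525.3
T = 363.2 kN/m

T = 363 kN/m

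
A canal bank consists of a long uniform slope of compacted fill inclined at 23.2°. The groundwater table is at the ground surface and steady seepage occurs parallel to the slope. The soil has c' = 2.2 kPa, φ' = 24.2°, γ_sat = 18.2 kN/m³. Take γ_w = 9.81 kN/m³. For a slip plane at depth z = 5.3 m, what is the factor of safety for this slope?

FS = 0.55

With seepage parallel to the slope and the water table at the surface, the effective normal stress on the slip plane uses the buoyant unit weight γ' = γ_sat − γ_w while the driving shear stress uses γ_sat:
FS = [c' + γ' z cos²β tanφ'] / [γ_sat z sinβ cosβ]
γ' = 18.2 − 9.81 = 8.39 kN/m³
Numerator = 2.2 + 8.39·5.3·cos²23.2°·tan24.2° = 2.2 + 8.39·5.3·0.8448·0.4494 = 19.083 kPa
Denominator = 18.2·5.3·sin23.2°·cos23.2° = 18.2·5.3·0.3939·0.9191 = 34.927 kPa
FS = 19.083 / 34.927 = 0.546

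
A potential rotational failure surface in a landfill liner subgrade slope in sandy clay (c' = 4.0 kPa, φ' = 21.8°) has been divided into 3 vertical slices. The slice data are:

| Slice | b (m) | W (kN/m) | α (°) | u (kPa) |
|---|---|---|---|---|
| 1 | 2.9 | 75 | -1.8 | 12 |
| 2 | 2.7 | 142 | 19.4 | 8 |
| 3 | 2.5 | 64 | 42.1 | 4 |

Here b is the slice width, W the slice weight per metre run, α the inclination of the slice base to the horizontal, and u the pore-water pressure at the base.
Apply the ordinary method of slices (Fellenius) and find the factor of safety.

Ordinary method of slices: FS = Σ[c'·Δl_i + (W_i cosα_i − u_i·Δl_i)·tanφ'] / Σ W_i sinα_i, with Δl_i = b_i / cosα_i.
Slice 1: Δl = 2.9/cos(-1.8°) = 2.901 m; N'_1 = 75·cos(-1.8°) − 12·2.901 = 40.1; c'Δl = 11.61; W sinα = -2.4
Slice 2: Δl = 2.7/cos19.4° = 2.863 m; N'_2 = 142·cos19.4° − 8·2.863 = 111.0; c'Δl = 11.45; W sinα = 47.2
Slice 3: Δl = 2.5/cos42.1° = 3.369 m; N'_3 = 64·cos42.1° − 4·3.369 = 34.0; c'Δl = 13.48; W sinα = 42.9
Σc'Δl = 36.5 kN/m; ΣN' = 185.2 kN/m; ΣW sinα = 87.7 kN/m
Resisting = 36.5 + 185.2·tan21.8° = 36.5 + 74.1 = 110.6 kN/m
FS = 110.6 / 87.7 = 1.261

FS = 1.26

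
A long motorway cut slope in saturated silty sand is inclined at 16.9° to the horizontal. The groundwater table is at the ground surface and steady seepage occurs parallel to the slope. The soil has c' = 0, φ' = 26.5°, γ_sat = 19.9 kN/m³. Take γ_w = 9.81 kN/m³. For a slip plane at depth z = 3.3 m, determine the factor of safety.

With seepage parallel to the slope and the water table at the surface, the effective normal stress on the slip plane uses the buoyant unit weight γ' = γ_sat − γ_w while the driving shear stress uses γ_sat:
FS = [c' + γ' z cos²β tanφ'] / [γ_sat z sinβ cosβ]
(For c' = 0 this reduces to FS = (γ'/γ_sat)·tanφ'/tanβ.)
γ' = 19.9 − 9.81 = 10.09 kN/m³
Numerator = 0.0 + 10.09·3.3·cos²16.9°·tan26.5° = 0.0 + 10.09·3.3·0.9155·0.4986 = 15.198 kPa
Denominator = 19.9·3.3·sin16.9°·cos16.9° = 19.9·3.3·0.2907·0.9568 = 18.266 kPa
FS = 15.198 / 18.266 = 0.832

FS = 0.83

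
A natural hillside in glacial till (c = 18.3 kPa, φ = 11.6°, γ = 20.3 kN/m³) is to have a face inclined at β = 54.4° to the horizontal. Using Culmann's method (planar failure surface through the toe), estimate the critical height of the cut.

H_c = 10.79 m

Culmann's analysis gives the critical failure plane at α_cr = (β + φ)/2 = (54.4 + 11.6)/2 = 33.0°, and the critical height
H_c = (4c/γ) · sinβ cosφ / [1 − cos(β − φ)]
    = (4·18.3/20.3) · sin54.4°·cos11.6° / [1 − cos(42.8°)]
    = 3.606 · 0.8131·0.9796 / [1 − 0.7337]
    = 3.606 · 0.7965 / 0.2663
    = 10.79 m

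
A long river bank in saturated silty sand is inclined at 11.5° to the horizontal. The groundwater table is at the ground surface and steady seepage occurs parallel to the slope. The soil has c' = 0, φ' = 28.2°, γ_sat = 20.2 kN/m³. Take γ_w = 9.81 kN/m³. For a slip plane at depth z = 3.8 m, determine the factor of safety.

FS = 1.36

With seepage parallel to the slope and the water table at the surface, the effective normal stress on the slip plane uses the buoyant unit weight γ' = γ_sat − γ_w while the driving shear stress uses γ_sat:
FS = [c' + γ' z cos²β tanφ'] / [γ_sat z sinβ cosβ]
(For c' = 0 this reduces to FS = (γ'/γ_sat)·tanφ'/tanβ.)
γ' = 20.2 − 9.81 = 10.39 kN/m³
Numerator = 0.0 + 10.39·3.8·cos²11.5°·tan28.2° = 0.0 + 10.39·3.8·0.9603·0.5362 = 20.329 kPa
Denominator = 20.2·3.8·sin11.5°·cos11.5° = 20.2·3.8·0.1994·0.9799 = 14.996 kPa
FS = 20.329 / 14.996 = 1.356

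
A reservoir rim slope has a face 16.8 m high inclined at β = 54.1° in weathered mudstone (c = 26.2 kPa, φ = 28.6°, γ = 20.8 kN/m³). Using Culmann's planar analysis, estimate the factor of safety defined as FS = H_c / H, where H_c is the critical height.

FS = 2.19

H_c = (4c/γ) · sinβ cosφ / [1 − cos(β − φ)]
    = (4·26.2/20.8) · sin54.1°·cos28.6° / [1 − cos25.5°]
    = 5.038 · 0.7112 / 0.0974 = 36.78 m
FS = H_c / H = 36.78 / 16.8 = 2.190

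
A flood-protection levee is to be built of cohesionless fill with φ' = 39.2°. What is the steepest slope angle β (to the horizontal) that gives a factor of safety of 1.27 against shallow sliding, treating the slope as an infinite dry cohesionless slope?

For an infinite dry cohesionless slope FS = tanφ'/tanβ, so tanβ = tanφ' / FS.
tanβ = tan39.2° / 1.27 = 0.8156 / 1.27 = 0.6422
β = arctan(0.6422) = 32.71°

β = 32.7°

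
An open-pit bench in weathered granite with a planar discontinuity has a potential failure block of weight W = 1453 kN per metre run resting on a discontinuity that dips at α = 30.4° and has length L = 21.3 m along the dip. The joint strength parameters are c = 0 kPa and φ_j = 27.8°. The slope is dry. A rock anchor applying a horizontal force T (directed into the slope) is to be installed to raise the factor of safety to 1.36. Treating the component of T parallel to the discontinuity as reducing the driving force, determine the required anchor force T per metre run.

T = 236 kN/m

Resolving forces along and normal to the sliding plane, with the horizontal anchor force T adding T·sinα to the effective normal force and T·cosα acting up the plane against the driving force:
FS = [cL + (W cosα + T sinα) tanφ_j] / [W sinα − T cosα]
Without the anchor: N' = 1253.2 kN/m, driving T_d = 735.3 kN/m, resisting R = 0·21.3 + 1253.2·tan27.8° = 660.8 kN/m, FS = 0.90.
Setting FS = 1.36 and solving for T:
1.36·(735.3 − T cos30.4°) = 660.8 + T sin30.4°·tan27.8°
T·(sin30.4°·tan27.8° + 1.36·cos30.4°) = 1.36·735.3 − 660.8
T·(0.5060·0.5272 + 1.36·0.8625) = 1000.0 − 660.8 = 339.2
T·1.4398 = 339.2
T = 235.6 kN/m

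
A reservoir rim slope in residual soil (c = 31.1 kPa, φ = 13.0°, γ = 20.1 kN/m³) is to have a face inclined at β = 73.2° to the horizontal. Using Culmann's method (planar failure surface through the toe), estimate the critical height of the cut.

Culmann's analysis gives the critical failure plane at α_cr = (β + φ)/2 = (73.2 + 13.0)/2 = 43.1°, and the critical height
H_c = (4c/γ) · sinβ cosφ / [1 − cos(β − φ)]
    = (4·31.1/20.1) · sin73.2°·cos13.0° / [1 − cos(60.2°)]
    = 6.189 · 0.9573·0.9744 / [1 − 0.4970]
    = 6.189 · 0.9328 / 0.5030
    = 11.48 m

H_c = 11.48 m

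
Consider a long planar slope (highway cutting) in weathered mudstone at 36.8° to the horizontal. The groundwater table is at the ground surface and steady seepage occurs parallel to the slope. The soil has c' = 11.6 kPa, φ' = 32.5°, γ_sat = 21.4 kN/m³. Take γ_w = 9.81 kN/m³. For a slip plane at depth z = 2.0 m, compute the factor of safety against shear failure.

FS = 1.03

With seepage parallel to the slope and the water table at the surface, the effective normal stress on the slip plane uses the buoyant unit weight γ' = γ_sat − γ_w while the driving shear stress uses γ_sat:
FS = [c' + γ' z cos²β tanφ'] / [γ_sat z sinβ cosβ]
γ' = 21.4 − 9.81 = 11.59 kN/m³
Numerator = 11.6 + 11.59·2.0·cos²36.8°·tan32.5° = 11.6 + 11.59·2.0·0.6412·0.6371 = 21.068 kPa
Denominator = 21.4·2.0·sin36.8°·cos36.8° = 21.4·2.0·0.5990·0.8007 = 20.529 kPa
FS = 21.068 / 20.529 = 1.026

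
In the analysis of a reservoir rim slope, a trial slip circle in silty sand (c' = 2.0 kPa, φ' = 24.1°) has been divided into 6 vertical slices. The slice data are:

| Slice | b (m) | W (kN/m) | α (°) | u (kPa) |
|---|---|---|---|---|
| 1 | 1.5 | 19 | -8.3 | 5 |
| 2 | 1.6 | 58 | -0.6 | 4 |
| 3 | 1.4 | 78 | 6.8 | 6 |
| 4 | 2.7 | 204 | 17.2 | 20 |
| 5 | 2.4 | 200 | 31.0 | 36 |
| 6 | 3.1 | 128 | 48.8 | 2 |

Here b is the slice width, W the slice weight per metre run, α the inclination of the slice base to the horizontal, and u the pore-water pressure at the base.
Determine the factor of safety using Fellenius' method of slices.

FS = 0.81

Ordinary method of slices: FS = Σ[c'·Δl_i + (W_i cosα_i − u_i·Δl_i)·tanφ'] / Σ W_i sinα_i, with Δl_i = b_i / cosα_i.
Slice 1: Δl = 1.5/cos(-8.3°) = 1.516 m; N'_1 = 19·cos(-8.3°) − 5·1.516 = 11.2; c'Δl = 3.03; W sinα = -2.7
Slice 2: Δl = 1.6/cos(-0.6°) = 1.600 m; N'_2 = 58·cos(-0.6°) − 4·1.600 = 51.6; c'Δl = 3.20; W sinα = -0.6
Slice 3: Δl = 1.4/cos6.8° = 1.410 m; N'_3 = 78·cos6.8° − 6·1.410 = 69.0; c'Δl = 2.82; W sinα = 9.2
Slice 4: Δl = 2.7/cos17.2° = 2.826 m; N'_4 = 204·cos17.2° − 20·2.826 = 138.3; c'Δl = 5.65; W sinα = 60.3
Slice 5: Δl = 2.4/cos31.0° = 2.800 m; N'_5 = 200·cos31.0° − 36·2.800 = 70.6; c'Δl = 5.60; W sinα = 103.0
Slice 6: Δl = 3.1/cos48.8° = 4.706 m; N'_6 = 128·cos48.8° − 2·4.706 = 74.9; c'Δl = 9.41; W sinα = 96.3
Σc'Δl = 29.7 kN/m; ΣN' = 415.7 kN/m; ΣW sinα = 265.5 kN/m
Resisting = 29.7 + 415.7·tan24.1° = 29.7 + 185.9 = 215.7 kN/m
FS = 215.7 / 265.5 = 0.812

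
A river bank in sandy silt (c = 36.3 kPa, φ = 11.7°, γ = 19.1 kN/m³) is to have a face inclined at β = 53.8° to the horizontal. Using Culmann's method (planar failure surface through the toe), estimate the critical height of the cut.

H_c = 23.28 m

Culmann's analysis gives the critical failure plane at α_cr = (β + φ)/2 = (53.8 + 11.7)/2 = 32.8°, and the critical height
H_c = (4c/γ) · sinβ cosφ / [1 − cos(β − φ)]
    = (4·36.3/19.1) · sin53.8°·cos11.7° / [1 − cos(42.1°)]
    = 7.602 · 0.8070·0.9792 / [1 − 0.7420]
    = 7.602 · 0.7902 / 0.2580
    = 23.28 m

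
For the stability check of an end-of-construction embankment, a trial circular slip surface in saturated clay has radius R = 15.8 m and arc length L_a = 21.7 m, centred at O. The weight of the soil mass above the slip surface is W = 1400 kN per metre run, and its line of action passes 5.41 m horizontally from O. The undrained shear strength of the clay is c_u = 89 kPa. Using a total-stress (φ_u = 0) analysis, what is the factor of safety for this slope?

Taking moments about the centre O, the resisting moment is provided by the undrained shear strength acting along the arc:
M_R = c_u·L_a·R = 89·21.70·15.8 = 30514.5 kN·m/m
M_D = W·d = 1400·5.41 = 7574.0 kN·m/m
FS = M_R / M_D = 30514.5 / 7574.0 = 4.029

FS = 4.03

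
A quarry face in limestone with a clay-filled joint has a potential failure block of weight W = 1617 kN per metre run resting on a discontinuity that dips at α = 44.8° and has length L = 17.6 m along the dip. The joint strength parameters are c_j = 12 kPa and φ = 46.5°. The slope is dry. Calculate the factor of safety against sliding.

Resolving the block weight along and normal to the plane and applying the Mohr–Coulomb strength on the joint:
N' = W cosα = 1617·cos44.8° = 1147.4 kN/m
Driving force T = W sinα = 1617·sin44.8° = 1139.4 kN/m
Resisting force R = c_j·L + N'·tanφ = 12·17.6 + 1147.4·tan46.5° = 211.2 + 1209.1 = 1420.3 kN/m
FS = R / T = 1420.3 / 1139.4 = 1.247

FS = 1.25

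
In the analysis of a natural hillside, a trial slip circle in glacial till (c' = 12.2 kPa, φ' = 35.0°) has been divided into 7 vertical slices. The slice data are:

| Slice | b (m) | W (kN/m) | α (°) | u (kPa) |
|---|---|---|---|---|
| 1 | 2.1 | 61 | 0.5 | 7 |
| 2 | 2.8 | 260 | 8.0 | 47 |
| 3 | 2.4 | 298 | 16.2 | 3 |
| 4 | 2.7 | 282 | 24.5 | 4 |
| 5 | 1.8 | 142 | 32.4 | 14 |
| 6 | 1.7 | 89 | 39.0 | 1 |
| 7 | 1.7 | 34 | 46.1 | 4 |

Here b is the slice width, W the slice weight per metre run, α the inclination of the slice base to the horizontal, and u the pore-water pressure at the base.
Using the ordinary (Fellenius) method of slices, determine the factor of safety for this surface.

Ordinary method of slices: FS = Σ[c'·Δl_i + (W_i cosα_i − u_i·Δl_i)·tanφ'] / Σ W_i sinα_i, with Δl_i = b_i / cosα_i.
Slice 1: Δl = 2.1/cos0.5° = 2.100 m; N'_1 = 61·cos0.5° − 7·2.100 = 46.3; c'Δl = 25.62; W sinα = 0.5
Slice 2: Δl = 2.8/cos8.0° = 2.828 m; N'_2 = 260·cos8.0° − 47·2.828 = 124.6; c'Δl = 34.50; W sinα = 36.2
Slice 3: Δl = 2.4/cos16.2° = 2.499 m; N'_3 = 298·cos16.2° − 3·2.499 = 278.7; c'Δl = 30.49; W sinα = 83.1
Slice 4: Δl = 2.7/cos24.5° = 2.967 m; N'_4 = 282·cos24.5° − 4·2.967 = 244.7; c'Δl = 36.20; W sinα = 116.9
Slice 5: Δl = 1.8/cos32.4° = 2.132 m; N'_5 = 142·cos32.4° − 14·2.132 = 90.0; c'Δl = 26.01; W sinα = 76.1
Slice 6: Δl = 1.7/cos39.0° = 2.187 m; N'_6 = 89·cos39.0° − 1·2.187 = 67.0; c'Δl = 26.69; W sinα = 56.0
Slice 7: Δl = 1.7/cos46.1° = 2.452 m; N'_7 = 34·cos46.1° − 4·2.452 = 13.8; c'Δl = 29.91; W sinα = 24.5
Σc'Δl = 209.4 kN/m; ΣN' = 865.1 kN/m; ΣW sinα = 393.4 kN/m
Resisting = 209.4 + 865.1·tan35.0° = 209.4 + 605.7 = 815.1 kN/m
FS = 815.1 / 393.4 = 2.072

FS = 2.07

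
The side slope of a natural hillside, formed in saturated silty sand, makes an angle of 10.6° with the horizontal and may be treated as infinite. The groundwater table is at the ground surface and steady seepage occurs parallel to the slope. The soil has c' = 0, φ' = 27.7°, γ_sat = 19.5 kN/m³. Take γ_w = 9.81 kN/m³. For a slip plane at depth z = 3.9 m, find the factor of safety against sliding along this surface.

FS = 1.39

With seepage parallel to the slope and the water table at the surface, the effective normal stress on the slip plane uses the buoyant unit weight γ' = γ_sat − γ_w while the driving shear stress uses γ_sat:
FS = [c' + γ' z cos²β tanφ'] / [γ_sat z sinβ cosβ]
(For c' = 0 this reduces to FS = (γ'/γ_sat)·tanφ'/tanβ.)
γ' = 19.5 − 9.81 = 9.69 kN/m³
Numerator = 0.0 + 9.69·3.9·cos²10.6°·tan27.7° = 0.0 + 9.69·3.9·0.9662·0.5250 = 19.169 kPa
Denominator = 19.5·3.9·sin10.6°·cos10.6° = 19.5·3.9·0.1840·0.9829 = 13.751 kPa
FS = 19.169 / 13.751 = 1.394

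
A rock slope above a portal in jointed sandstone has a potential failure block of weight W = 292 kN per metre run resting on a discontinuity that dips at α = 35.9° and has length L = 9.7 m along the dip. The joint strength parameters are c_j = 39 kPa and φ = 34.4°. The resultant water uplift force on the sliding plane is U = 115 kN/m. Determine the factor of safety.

FS = 2.70

Resolving the block weight along and normal to the plane and applying the Mohr–Coulomb strength on the joint:
N' = W cosα − U = 292·cos35.9° − 115 = 121.5 kN/m
Driving force T = W sinα = 292·sin35.9° = 171.2 kN/m
Resisting force R = c_j·L + N'·tanφ = 39·9.7 + 121.5·tan34.4° = 378.3 + 83.2 = 461.5 kN/m
FS = R / T = 461.5 / 171.2 = 2.695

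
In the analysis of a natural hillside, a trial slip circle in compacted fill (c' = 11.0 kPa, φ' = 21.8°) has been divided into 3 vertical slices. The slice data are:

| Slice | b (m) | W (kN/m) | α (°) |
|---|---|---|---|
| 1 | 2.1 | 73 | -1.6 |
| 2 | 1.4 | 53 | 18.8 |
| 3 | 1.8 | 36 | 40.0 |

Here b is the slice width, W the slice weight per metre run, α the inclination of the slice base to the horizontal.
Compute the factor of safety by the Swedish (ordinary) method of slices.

FS = 3.29

Ordinary method of slices: FS = Σ[c'·Δl_i + (W_i cosα_i)·tanφ'] / Σ W_i sinα_i, with Δl_i = b_i / cosα_i.
Slice 1: Δl = 2.1/cos(-1.6°) = 2.101 m; N'_1 = 73·cos(-1.6°) = 73.0; c'Δl = 23.11; W sinα = -2.0
Slice 2: Δl = 1.4/cos18.8° = 1.479 m; N'_2 = 53·cos18.8° = 50.2; c'Δl = 16.27; W sinα = 17.1
Slice 3: Δl = 1.8/cos40.0° = 2.350 m; N'_3 = 36·cos40.0° = 27.6; c'Δl = 25.85; W sinα = 23.1
Σc'Δl = 65.2 kN/m; ΣN' = 150.7 kN/m; ΣW sinα = 38.2 kN/m
Resisting = 65.2 + 150.7·tan21.8° = 65.2 + 60.3 = 125.5 kN/m
FS = 125.5 / 38.2 = 3.287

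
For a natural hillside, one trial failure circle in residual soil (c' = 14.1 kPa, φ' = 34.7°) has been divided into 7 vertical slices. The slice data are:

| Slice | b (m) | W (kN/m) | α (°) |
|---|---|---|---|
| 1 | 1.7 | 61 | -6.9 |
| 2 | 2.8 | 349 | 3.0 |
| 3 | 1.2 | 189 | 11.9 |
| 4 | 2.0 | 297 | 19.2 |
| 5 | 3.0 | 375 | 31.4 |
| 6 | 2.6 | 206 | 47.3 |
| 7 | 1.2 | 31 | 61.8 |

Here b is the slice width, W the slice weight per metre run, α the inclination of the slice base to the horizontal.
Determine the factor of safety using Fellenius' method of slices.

FS = 2.27

Ordinary method of slices: FS = Σ[c'·Δl_i + (W_i cosα_i)·tanφ'] / Σ W_i sinα_i, with Δl_i = b_i / cosα_i.
Slice 1: Δl = 1.7/cos(-6.9°) = 1.712 m; N'_1 = 61·cos(-6.9°) = 60.6; c'Δl = 24.14; W sinα = -7.3
Slice 2: Δl = 2.8/cos3.0° = 2.804 m; N'_2 = 349·cos3.0° = 348.5; c'Δl = 39.53; W sinα = 18.3
Slice 3: Δl = 1.2/cos11.9° = 1.226 m; N'_3 = 189·cos11.9° = 184.9; c'Δl = 17.29; W sinα = 39.0
Slice 4: Δl = 2.0/cos19.2° = 2.118 m; N'_4 = 297·cos19.2° = 280.5; c'Δl = 29.86; W sinα = 97.7
Slice 5: Δl = 3.0/cos31.4° = 3.515 m; N'_5 = 375·cos31.4° = 320.1; c'Δl = 49.56; W sinα = 195.4
Slice 6: Δl = 2.6/cos47.3° = 3.834 m; N'_6 = 206·cos47.3° = 139.7; c'Δl = 54.06; W sinα = 151.4
Slice 7: Δl = 1.2/cos61.8° = 2.539 m; N'_7 = 31·cos61.8° = 14.6; c'Δl = 35.81; W sinα = 27.3
Σc'Δl = 250.3 kN/m; ΣN' = 1348.9 kN/m; ΣW sinα = 521.7 kN/m
Resisting = 250.3 + 1348.9·tan34.7° = 250.3 + 934.0 = 1184.3 kN/m
FS = 1184.3 / 521.7 = 2.270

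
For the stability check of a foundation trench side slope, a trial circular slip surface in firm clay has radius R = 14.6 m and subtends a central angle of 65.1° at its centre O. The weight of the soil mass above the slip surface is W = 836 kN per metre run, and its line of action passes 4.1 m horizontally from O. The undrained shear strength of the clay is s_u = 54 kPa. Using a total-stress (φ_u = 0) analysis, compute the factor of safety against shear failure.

Taking moments about the centre O, the resisting moment is provided by the undrained shear strength acting along the arc:
Arc length L_a = R·θ = 14.6·(65.1°·π/180) = 14.6·1.1362 = 16.59 m
M_R = s_u·L_a·R = 54·16.59·14.6 = 13078.5 kN·m/m
M_D = W·d = 836·4.1 = 3427.6 kN·m/m
FS = M_R / M_D = 13078.5 / 3427.6 = 3.816

FS = 3.82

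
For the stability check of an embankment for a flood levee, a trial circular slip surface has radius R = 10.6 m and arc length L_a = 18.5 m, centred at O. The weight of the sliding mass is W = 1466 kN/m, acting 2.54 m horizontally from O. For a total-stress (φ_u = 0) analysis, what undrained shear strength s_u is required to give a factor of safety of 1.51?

FS = s_u·L_a·R / (W·d), so s_u = FS·W·d / (L_a·R).
s_u = 1.51·1466·2.54 / (18.50·10.6) = 5622.7 / 196.10 = 28.67 kPa

s_u = 28.7 kPa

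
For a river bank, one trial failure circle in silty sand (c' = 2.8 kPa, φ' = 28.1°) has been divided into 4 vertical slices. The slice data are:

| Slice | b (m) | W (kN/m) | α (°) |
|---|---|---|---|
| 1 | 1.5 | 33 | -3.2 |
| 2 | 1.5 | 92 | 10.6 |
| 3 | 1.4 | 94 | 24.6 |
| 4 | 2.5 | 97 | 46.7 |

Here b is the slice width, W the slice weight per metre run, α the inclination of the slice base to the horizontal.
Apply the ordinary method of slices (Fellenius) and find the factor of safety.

FS = 1.36

Ordinary method of slices: FS = Σ[c'·Δl_i + (W_i cosα_i)·tanφ'] / Σ W_i sinα_i, with Δl_i = b_i / cosα_i.
Slice 1: Δl = 1.5/cos(-3.2°) = 1.502 m; N'_1 = 33·cos(-3.2°) = 32.9; c'Δl = 4.21; W sinα = -1.8
Slice 2: Δl = 1.5/cos10.6° = 1.526 m; N'_2 = 92·cos10.6° = 90.4; c'Δl = 4.27; W sinα = 16.9
Slice 3: Δl = 1.4/cos24.6° = 1.540 m; N'_3 = 94·cos24.6° = 85.5; c'Δl = 4.31; W sinα = 39.1
Slice 4: Δl = 2.5/cos46.7° = 3.645 m; N'_4 = 97·cos46.7° = 66.5; c'Δl = 10.21; W sinα = 70.6
Σc'Δl = 23.0 kN/m; ΣN' = 275.4 kN/m; ΣW sinα = 124.8 kN/m
Resisting = 23.0 + 275.4·tan28.1° = 23.0 + 147.0 = 170.0 kN/m
FS = 170.0 / 124.8 = 1.362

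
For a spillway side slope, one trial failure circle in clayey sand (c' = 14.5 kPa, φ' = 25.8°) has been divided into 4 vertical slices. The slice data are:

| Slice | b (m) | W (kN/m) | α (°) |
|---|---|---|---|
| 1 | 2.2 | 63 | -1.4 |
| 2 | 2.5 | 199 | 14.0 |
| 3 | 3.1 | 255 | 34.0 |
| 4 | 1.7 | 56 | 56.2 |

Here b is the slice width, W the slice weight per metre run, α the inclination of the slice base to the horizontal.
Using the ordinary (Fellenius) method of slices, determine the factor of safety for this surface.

Ordinary method of slices: FS = Σ[c'·Δl_i + (W_i cosα_i)·tanφ'] / Σ W_i sinα_i, with Δl_i = b_i / cosα_i.
Slice 1: Δl = 2.2/cos(-1.4°) = 2.201 m; N'_1 = 63·cos(-1.4°) = 63.0; c'Δl = 31.91; W sinα = -1.5
Slice 2: Δl = 2.5/cos14.0° = 2.577 m; N'_2 = 199·cos14.0° = 193.1; c'Δl = 37.36; W sinα = 48.1
Slice 3: Δl = 3.1/cos34.0° = 3.739 m; N'_3 = 255·cos34.0° = 211.4; c'Δl = 54.22; W sinα = 142.6
Slice 4: Δl = 1.7/cos56.2° = 3.056 m; N'_4 = 56·cos56.2° = 31.2; c'Δl = 44.31; W sinα = 46.5
Σc'Δl = 167.8 kN/m; ΣN' = 498.6 kN/m; ΣW sinα = 235.7 kN/m
Resisting = 167.8 + 498.6·tan25.8° = 167.8 + 241.0 = 408.8 kN/m
FS = 408.8 / 235.7 = 1.734

FS = 1.73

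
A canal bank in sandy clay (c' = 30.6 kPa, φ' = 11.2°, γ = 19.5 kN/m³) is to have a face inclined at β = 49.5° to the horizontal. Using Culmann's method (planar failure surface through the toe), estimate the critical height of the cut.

H_c = 21.75 m

Culmann's analysis gives the critical failure plane at α_cr = (β + φ')/2 = (49.5 + 11.2)/2 = 30.4°, and the critical height
H_c = (4c'/γ) · sinβ cosφ' / [1 − cos(β − φ')]
    = (4·30.6/19.5) · sin49.5°·cos11.2° / [1 − cos(38.3°)]
    = 6.277 · 0.7604·0.9810 / [1 − 0.7848]
    = 6.277 · 0.7459 / 0.2152
    = 21.75 m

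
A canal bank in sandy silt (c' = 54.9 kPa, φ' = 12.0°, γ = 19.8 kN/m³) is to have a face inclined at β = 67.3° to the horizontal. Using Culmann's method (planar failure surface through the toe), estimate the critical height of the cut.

H_c = 23.24 m

Culmann's analysis gives the critical failure plane at α_cr = (β + φ')/2 = (67.3 + 12.0)/2 = 39.6°, and the critical height
H_c = (4c'/γ) · sinβ cosφ' / [1 − cos(β − φ')]
    = (4·54.9/19.8) · sin67.3°·cos12.0° / [1 − cos(55.3°)]
    = 11.091 · 0.9225·0.9781 / [1 − 0.5693]
    = 11.091 · 0.9024 / 0.4307
    = 23.24 m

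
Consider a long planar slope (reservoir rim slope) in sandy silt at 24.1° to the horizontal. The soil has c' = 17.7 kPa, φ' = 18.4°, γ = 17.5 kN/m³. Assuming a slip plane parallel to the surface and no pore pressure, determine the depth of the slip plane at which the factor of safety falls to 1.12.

Setting FS = 1.12 in FS = [c' + γz cos²β tanφ'] / [γz sinβ cosβ] and solving for z:
z = c' / [γ cosβ (FS·sinβ − cosβ·tanφ')]
  = 17.7 / [17.5·cos24.1°·(1.12·sin24.1° − cos24.1°·tan18.4°)]
  = 17.7 / [17.5·0.9128·(1.12·0.4083 − 0.9128·0.3327)]
  = 17.7 / 2.4548 = 7.210 m

z = 7.21 m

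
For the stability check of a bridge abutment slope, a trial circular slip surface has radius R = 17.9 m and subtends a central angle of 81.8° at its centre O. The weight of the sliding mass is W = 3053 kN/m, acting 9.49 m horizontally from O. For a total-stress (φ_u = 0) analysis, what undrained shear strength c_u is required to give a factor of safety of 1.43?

c_u = 90.6 kPa

FS = c_u·L_a·R / (W·d), so c_u = FS·W·d / (L_a·R).
Arc length L_a = R·θ = 17.9·(81.8°·π/180) = 17.9·1.4277 = 25.56 m
c_u = 1.43·3053·9.49 / (25.56·17.9) = 41431.3 / 457.44 = 90.57 kPa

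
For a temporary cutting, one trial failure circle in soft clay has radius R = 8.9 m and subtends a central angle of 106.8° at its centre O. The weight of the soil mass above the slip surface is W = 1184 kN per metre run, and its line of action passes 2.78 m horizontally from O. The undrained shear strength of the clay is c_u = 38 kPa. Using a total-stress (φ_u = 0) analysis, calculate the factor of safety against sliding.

FS = 1.70

Taking moments about the centre O, the resisting moment is provided by the undrained shear strength acting along the arc:
Arc length L_a = R·θ = 8.9·(106.8°·π/180) = 8.9·1.8640 = 16.59 m
M_R = c_u·L_a·R = 38·16.59·8.9 = 5610.6 kN·m/m
M_D = W·d = 1184·2.78 = 3291.5 kN·m/m
FS = M_R / M_D = 5610.6 / 3291.5 = 1.705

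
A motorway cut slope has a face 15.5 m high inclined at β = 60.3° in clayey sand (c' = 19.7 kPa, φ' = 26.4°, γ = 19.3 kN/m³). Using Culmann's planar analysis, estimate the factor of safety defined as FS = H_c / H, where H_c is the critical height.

FS = 1.21

H_c = (4c'/γ) · sinβ cosφ' / [1 − cos(β − φ')]
    = (4·19.7/19.3) · sin60.3°·cos26.4° / [1 − cos33.9°]
    = 4.083 · 0.7780 / 0.1700 = 18.69 m
FS = H_c / H = 18.69 / 15.5 = 1.206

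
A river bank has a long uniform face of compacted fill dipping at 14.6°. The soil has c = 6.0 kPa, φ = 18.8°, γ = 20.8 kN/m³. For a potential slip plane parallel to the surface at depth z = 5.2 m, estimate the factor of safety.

For an infinite slope with a slip plane parallel to the surface (no pore pressure): FS = [c + γz cos²β tanφ] / [γz sinβ cosβ].
γz = 20.8·5.2 = 108.16 kN/m²
Numerator = 6.0 + 108.16·cos²14.6°·tan18.8° = 6.0 + 108.16·0.9365·0.3404 = 40.481 kPa
Denominator = 108.16·sin14.6°·cos14.6° = 108.16·0.2521·0.9677 = 26.383 kPa
FS = 40.481 / 26.383 = 1.534

FS = 1.53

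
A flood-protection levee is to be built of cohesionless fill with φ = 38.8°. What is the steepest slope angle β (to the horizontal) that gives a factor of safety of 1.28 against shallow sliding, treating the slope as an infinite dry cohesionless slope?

For an infinite dry cohesionless slope FS = tanφ/tanβ, so tanβ = tanφ / FS.
tanβ = tan38.8° / 1.28 = 0.8040 / 1.28 = 0.6281
β = arctan(0.6281) = 32.13°

β = 32.1°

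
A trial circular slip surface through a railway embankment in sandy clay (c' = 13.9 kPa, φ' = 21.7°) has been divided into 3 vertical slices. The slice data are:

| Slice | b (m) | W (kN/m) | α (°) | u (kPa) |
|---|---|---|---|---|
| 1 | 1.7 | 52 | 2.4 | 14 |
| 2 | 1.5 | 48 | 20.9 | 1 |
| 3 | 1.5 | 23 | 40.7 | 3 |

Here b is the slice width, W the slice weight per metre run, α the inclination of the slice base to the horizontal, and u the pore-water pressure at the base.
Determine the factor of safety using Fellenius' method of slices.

FS = 3.10

Ordinary method of slices: FS = Σ[c'·Δl_i + (W_i cosα_i − u_i·Δl_i)·tanφ'] / Σ W_i sinα_i, with Δl_i = b_i / cosα_i.
Slice 1: Δl = 1.7/cos2.4° = 1.701 m; N'_1 = 52·cos2.4° − 14·1.701 = 28.1; c'Δl = 23.65; W sinα = 2.2
Slice 2: Δl = 1.5/cos20.9° = 1.606 m; N'_2 = 48·cos20.9° − 1·1.606 = 43.2; c'Δl = 22.32; W sinα = 17.1
Slice 3: Δl = 1.5/cos40.7° = 1.979 m; N'_3 = 23·cos40.7° − 3·1.979 = 11.5; c'Δl = 27.50; W sinα = 15.0
Σc'Δl = 73.5 kN/m; ΣN' = 82.9 kN/m; ΣW sinα = 34.3 kN/m
Resisting = 73.5 + 82.9·tan21.7° = 73.5 + 33.0 = 106.4 kN/m
FS = 106.4 / 34.3 = 3.104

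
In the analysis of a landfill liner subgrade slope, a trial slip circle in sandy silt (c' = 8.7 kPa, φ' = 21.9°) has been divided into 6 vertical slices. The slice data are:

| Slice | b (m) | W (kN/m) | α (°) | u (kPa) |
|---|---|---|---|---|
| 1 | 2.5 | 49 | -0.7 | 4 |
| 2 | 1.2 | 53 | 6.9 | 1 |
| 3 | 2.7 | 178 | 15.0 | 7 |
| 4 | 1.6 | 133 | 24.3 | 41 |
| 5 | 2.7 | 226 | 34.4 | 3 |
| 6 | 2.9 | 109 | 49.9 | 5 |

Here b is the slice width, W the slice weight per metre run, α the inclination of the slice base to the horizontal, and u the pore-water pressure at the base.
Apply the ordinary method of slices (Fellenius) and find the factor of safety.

FS = 1.09

Ordinary method of slices: FS = Σ[c'·Δl_i + (W_i cosα_i − u_i·Δl_i)·tanφ'] / Σ W_i sinα_i, with Δl_i = b_i / cosα_i.
Slice 1: Δl = 2.5/cos(-0.7°) = 2.500 m; N'_1 = 49·cos(-0.7°) − 4·2.500 = 39.0; c'Δl = 21.75; W sinα = -0.6
Slice 2: Δl = 1.2/cos6.9° = 1.209 m; N'_2 = 53·cos6.9° − 1·1.209 = 51.4; c'Δl = 10.52; W sinα = 6.4
Slice 3: Δl = 2.7/cos15.0° = 2.795 m; N'_3 = 178·cos15.0° − 7·2.795 = 152.4; c'Δl = 24.32; W sinα = 46.1
Slice 4: Δl = 1.6/cos24.3° = 1.756 m; N'_4 = 133·cos24.3° − 41·1.756 = 49.2; c'Δl = 15.27; W sinα = 54.7
Slice 5: Δl = 2.7/cos34.4° = 3.272 m; N'_5 = 226·cos34.4° − 3·3.272 = 176.7; c'Δl = 28.47; W sinα = 127.7
Slice 6: Δl = 2.9/cos49.9° = 4.502 m; N'_6 = 109·cos49.9° − 5·4.502 = 47.7; c'Δl = 39.17; W sinα = 83.4
Σc'Δl = 139.5 kN/m; ΣN' = 516.4 kN/m; ΣW sinα = 317.6 kN/m
Resisting = 139.5 + 516.4·tan21.9° = 139.5 + 207.6 = 347.1 kN/m
FS = 347.1 / 317.6 = 1.093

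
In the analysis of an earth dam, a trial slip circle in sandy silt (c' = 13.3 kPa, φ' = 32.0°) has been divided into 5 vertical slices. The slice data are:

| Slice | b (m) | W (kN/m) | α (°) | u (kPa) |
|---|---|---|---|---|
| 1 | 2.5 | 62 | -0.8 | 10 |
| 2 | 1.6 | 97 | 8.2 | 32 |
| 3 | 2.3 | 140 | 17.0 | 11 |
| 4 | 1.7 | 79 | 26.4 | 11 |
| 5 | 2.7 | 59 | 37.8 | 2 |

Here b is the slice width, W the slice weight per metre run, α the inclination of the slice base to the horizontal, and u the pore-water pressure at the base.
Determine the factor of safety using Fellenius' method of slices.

Ordinary method of slices: FS = Σ[c'·Δl_i + (W_i cosα_i − u_i·Δl_i)·tanφ'] / Σ W_i sinα_i, with Δl_i = b_i / cosα_i.
Slice 1: Δl = 2.5/cos(-0.8°) = 2.500 m; N'_1 = 62·cos(-0.8°) − 10·2.500 = 37.0; c'Δl = 33.25; W sinα = -0.9
Slice 2: Δl = 1.6/cos8.2° = 1.617 m; N'_2 = 97·cos8.2° − 32·1.617 = 44.3; c'Δl = 21.50; W sinα = 13.8
Slice 3: Δl = 2.3/cos17.0° = 2.405 m; N'_3 = 140·cos17.0° − 11·2.405 = 107.4; c'Δl = 31.99; W sinα = 40.9
Slice 4: Δl = 1.7/cos26.4° = 1.898 m; N'_4 = 79·cos26.4° − 11·1.898 = 49.9; c'Δl = 25.24; W sinα = 35.1
Slice 5: Δl = 2.7/cos37.8° = 3.417 m; N'_5 = 59·cos37.8° − 2·3.417 = 39.8; c'Δl = 45.45; W sinα = 36.2
Σc'Δl = 157.4 kN/m; ΣN' = 278.4 kN/m; ΣW sinα = 125.2 kN/m
Resisting = 157.4 + 278.4·tan32.0° = 157.4 + 173.9 = 331.4 kN/m
FS = 331.4 / 125.2 = 2.647

FS = 2.65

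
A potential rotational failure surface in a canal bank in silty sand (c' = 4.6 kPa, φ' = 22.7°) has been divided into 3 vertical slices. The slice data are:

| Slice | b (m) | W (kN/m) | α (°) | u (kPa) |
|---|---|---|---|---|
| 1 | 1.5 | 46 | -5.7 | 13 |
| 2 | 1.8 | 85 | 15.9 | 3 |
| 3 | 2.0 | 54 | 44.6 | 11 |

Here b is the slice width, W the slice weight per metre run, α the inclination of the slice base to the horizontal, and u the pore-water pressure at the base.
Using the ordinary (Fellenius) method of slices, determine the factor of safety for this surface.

Ordinary method of slices: FS = Σ[c'·Δl_i + (W_i cosα_i − u_i·Δl_i)·tanφ'] / Σ W_i sinα_i, with Δl_i = b_i / cosα_i.
Slice 1: Δl = 1.5/cos(-5.7°) = 1.507 m; N'_1 = 46·cos(-5.7°) − 13·1.507 = 26.2; c'Δl = 6.93; W sinα = -4.6
Slice 2: Δl = 1.8/cos15.9° = 1.872 m; N'_2 = 85·cos15.9° − 3·1.872 = 76.1; c'Δl = 8.61; W sinα = 23.3
Slice 3: Δl = 2.0/cos44.6° = 2.809 m; N'_3 = 54·cos44.6° − 11·2.809 = 7.6; c'Δl = 12.92; W sinα = 37.9
Σc'Δl = 28.5 kN/m; ΣN' = 109.9 kN/m; ΣW sinα = 56.6 kN/m
Resisting = 28.5 + 109.9·tan22.7° = 28.5 + 46.0 = 74.4 kN/m
FS = 74.4 / 56.6 = 1.314

FS = 1.31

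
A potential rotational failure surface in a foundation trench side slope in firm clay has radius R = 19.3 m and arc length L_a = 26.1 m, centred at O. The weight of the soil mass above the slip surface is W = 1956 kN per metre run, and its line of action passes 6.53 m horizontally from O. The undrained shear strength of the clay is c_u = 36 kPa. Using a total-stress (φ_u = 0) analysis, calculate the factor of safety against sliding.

Taking moments about the centre O, the resisting moment is provided by the undrained shear strength acting along the arc:
M_R = c_u·L_a·R = 36·26.10·19.3 = 18134.3 kN·m/m
M_D = W·d = 1956·6.53 = 12772.7 kN·m/m
FS = M_R / M_D = 18134.3 / 12772.7 = 1.420

FS = 1.42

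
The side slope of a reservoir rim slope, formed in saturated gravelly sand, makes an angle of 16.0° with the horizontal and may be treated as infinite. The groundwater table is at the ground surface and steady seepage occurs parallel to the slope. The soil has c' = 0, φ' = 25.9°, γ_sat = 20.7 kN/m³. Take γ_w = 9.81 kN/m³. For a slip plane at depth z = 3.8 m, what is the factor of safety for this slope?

With seepage parallel to the slope and the water table at the surface, the effective normal stress on the slip plane uses the buoyant unit weight γ' = γ_sat − γ_w while the driving shear stress uses γ_sat:
FS = [c' + γ' z cos²β tanφ'] / [γ_sat z sinβ cosβ]
(For c' = 0 this reduces to FS = (γ'/γ_sat)·tanφ'/tanβ.)
γ' = 20.7 − 9.81 = 10.89 kN/m³
Numerator = 0.0 + 10.89·3.8·cos²16.0°·tan25.9° = 0.0 + 10.89·3.8·0.9240·0.4856 = 18.567 kPa
Denominator = 20.7·3.8·sin16.0°·cos16.0° = 20.7·3.8·0.2756·0.9613 = 20.842 kPa
FS = 18.567 / 20.842 = 0.891

FS = 0.89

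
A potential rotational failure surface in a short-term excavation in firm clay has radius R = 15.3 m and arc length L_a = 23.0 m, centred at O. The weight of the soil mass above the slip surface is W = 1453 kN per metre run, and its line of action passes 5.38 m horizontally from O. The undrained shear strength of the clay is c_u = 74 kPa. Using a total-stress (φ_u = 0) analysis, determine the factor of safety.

Taking moments about the centre O, the resisting moment is provided by the undrained shear strength acting along the arc:
M_R = c_u·L_a·R = 74·23.00·15.3 = 26040.6 kN·m/m
M_D = W·d = 1453·5.38 = 7817.1 kN·m/m
FS = M_R / M_D = 26040.6 / 7817.1 = 3.331

FS = 3.33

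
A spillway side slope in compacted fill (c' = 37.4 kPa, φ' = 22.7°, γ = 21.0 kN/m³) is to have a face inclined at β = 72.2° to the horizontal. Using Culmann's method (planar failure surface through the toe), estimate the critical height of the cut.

H_c = 17.85 m

Culmann's analysis gives the critical failure plane at α_cr = (β + φ')/2 = (72.2 + 22.7)/2 = 47.5°, and the critical height
H_c = (4c'/γ) · sinβ cosφ' / [1 − cos(β − φ')]
    = (4·37.4/21.0) · sin72.2°·cos22.7° / [1 − cos(49.5°)]
    = 7.124 · 0.9521·0.9225 / [1 − 0.6494]
    = 7.124 · 0.8784 / 0.3506
    = 17.85 m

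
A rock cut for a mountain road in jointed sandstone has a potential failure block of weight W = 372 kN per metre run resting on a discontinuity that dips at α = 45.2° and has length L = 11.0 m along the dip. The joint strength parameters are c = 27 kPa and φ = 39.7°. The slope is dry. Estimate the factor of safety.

Resolving the block weight along and normal to the plane and applying the Mohr–Coulomb strength on the joint:
N' = W cosα = 372·cos45.2° = 262.1 kN/m
Driving force T = W sinα = 372·sin45.2° = 264.0 kN/m
Resisting force R = c·L + N'·tanφ = 27·11.0 + 262.1·tan39.7° = 297.0 + 217.6 = 514.6 kN/m
FS = R / T = 514.6 / 264.0 = 1.950

FS = 1.95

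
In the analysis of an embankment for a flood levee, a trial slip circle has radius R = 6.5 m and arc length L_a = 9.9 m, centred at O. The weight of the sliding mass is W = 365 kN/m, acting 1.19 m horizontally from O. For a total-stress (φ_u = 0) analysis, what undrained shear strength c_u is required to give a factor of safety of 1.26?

c_u = 8.5 kPa

FS = c_u·L_a·R / (W·d), so c_u = FS·W·d / (L_a·R).
c_u = 1.26·365·1.19 / (9.90·6.5) = 547.3 / 64.35 = 8.50 kPa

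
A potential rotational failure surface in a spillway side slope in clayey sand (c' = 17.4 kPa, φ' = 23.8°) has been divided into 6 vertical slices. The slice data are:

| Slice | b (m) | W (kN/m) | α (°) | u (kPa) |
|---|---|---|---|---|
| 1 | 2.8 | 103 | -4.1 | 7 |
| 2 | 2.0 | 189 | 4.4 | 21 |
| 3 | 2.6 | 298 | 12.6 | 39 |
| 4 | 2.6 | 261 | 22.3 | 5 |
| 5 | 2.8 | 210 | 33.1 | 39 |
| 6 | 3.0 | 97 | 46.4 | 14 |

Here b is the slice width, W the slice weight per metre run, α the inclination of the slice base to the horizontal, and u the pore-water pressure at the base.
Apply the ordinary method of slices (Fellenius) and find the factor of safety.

FS = 1.74

Ordinary method of slices: FS = Σ[c'·Δl_i + (W_i cosα_i − u_i·Δl_i)·tanφ'] / Σ W_i sinα_i, with Δl_i = b_i / cosα_i.
Slice 1: Δl = 2.8/cos(-4.1°) = 2.807 m; N'_1 = 103·cos(-4.1°) − 7·2.807 = 83.1; c'Δl = 48.85; W sinα = -7.4
Slice 2: Δl = 2.0/cos4.4° = 2.006 m; N'_2 = 189·cos4.4° − 21·2.006 = 146.3; c'Δl = 34.90; W sinα = 14.5
Slice 3: Δl = 2.6/cos12.6° = 2.664 m; N'_3 = 298·cos12.6° − 39·2.664 = 186.9; c'Δl = 46.36; W sinα = 65.0
Slice 4: Δl = 2.6/cos22.3° = 2.810 m; N'_4 = 261·cos22.3° − 5·2.810 = 227.4; c'Δl = 48.90; W sinα = 99.0
Slice 5: Δl = 2.8/cos33.1° = 3.342 m; N'_5 = 210·cos33.1° − 39·3.342 = 45.6; c'Δl = 58.16; W sinα = 114.7
Slice 6: Δl = 3.0/cos46.4° = 4.350 m; N'_6 = 97·cos46.4° − 14·4.350 = 6.0; c'Δl = 75.69; W sinα = 70.2
Σc'Δl = 312.9 kN/m; ΣN' = 695.3 kN/m; ΣW sinα = 356.1 kN/m
Resisting = 312.9 + 695.3·tan23.8° = 312.9 + 306.7 = 619.5 kN/m
FS = 619.5 / 356.1 = 1.740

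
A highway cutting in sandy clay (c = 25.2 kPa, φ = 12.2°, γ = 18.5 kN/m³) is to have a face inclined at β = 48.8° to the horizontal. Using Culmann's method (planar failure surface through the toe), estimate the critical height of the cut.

H_c = 20.32 m

Culmann's analysis gives the critical failure plane at α_cr = (β + φ)/2 = (48.8 + 12.2)/2 = 30.5°, and the critical height
H_c = (4c/γ) · sinβ cosφ / [1 − cos(β − φ)]
    = (4·25.2/18.5) · sin48.8°·cos12.2° / [1 − cos(36.6°)]
    = 5.449 · 0.7524·0.9774 / [1 − 0.8028]
    = 5.449 · 0.7354 / 0.1972
    = 20.32 m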